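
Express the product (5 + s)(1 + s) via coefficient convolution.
Ascending coefficients: a = [5, 1], b = [1, 1]. c[0] = 5×1 = 5; c[1] = 5×1 + 1×1 = 6; c[2] = 1×1 = 1. Result coefficients: [5, 6, 1] → 5 + 6s + s^2

5 + 6s + s^2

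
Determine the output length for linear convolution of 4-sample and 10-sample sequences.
Linear/full convolution length: m + n - 1 = 4 + 10 - 1 = 13

13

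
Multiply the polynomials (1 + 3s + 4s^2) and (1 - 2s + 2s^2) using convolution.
Ascending coefficients: a = [1, 3, 4], b = [1, -2, 2]. c[0] = 1×1 = 1; c[1] = 1×-2 + 3×1 = 1; c[2] = 1×2 + 3×-2 + 4×1 = 0; c[3] = 3×2 + 4×-2 = -2; c[4] = 4×2 = 8. Result coefficients: [1, 1, 0, -2, 8] → 1 + s - 2s^3 + 8s^4

1 + s - 2s^3 + 8s^4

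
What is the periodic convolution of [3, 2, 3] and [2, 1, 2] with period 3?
Use y[k] = Σ_j f[j]·g[(k-j) mod 3]. y[0] = 3×2 + 2×2 + 3×1 = 13; y[1] = 3×1 + 2×2 + 3×2 = 13; y[2] = 3×2 + 2×1 + 3×2 = 14. Result: [13, 13, 14]

[13, 13, 14]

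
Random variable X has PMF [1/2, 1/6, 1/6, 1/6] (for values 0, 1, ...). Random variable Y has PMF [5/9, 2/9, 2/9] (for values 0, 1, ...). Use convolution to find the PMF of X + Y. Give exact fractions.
P(X+Y=k) = Σ_i P(X=i)·P(Y=k-i) — a convolution of [1/2, 1/6, 1/6, 1/6] and [5/9, 2/9, 2/9]. P(X+Y=0) = (1/2)×(5/9) = 5/18; P(X+Y=1) = (1/2)×(2/9) + (1/6)×(5/9) = 1/9 + 5/54 = 11/54; P(X+Y=2) = (1/2)×(2/9) + (1/6)×(2/9) + (1/6)×(5/9) = 1/9 + 1/27 + 5/54 = 13/54; P(X+Y=3) = (1/6)×(2/9) + (1/6)×(2/9) + (1/6)×(5/9) = 1/27 + 1/27 + 5/54 = 1/6; P(X+Y=4) = (1/6)×(2/9) + (1/6)×(2/9) = 1/27 + 1/27 = 2/27; P(X+Y=5) = (1/6)×(2/9) = 1/27. PMF: [5/18, 11/54, 13/54, 1/6, 2/27, 1/27] (sums to 1 ✓)

[5/18, 11/54, 13/54, 1/6, 2/27, 1/27]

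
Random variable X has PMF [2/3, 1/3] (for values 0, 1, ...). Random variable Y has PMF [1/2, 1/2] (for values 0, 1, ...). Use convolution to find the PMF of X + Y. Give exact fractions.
P(X+Y=k) = Σ_i P(X=i)·P(Y=k-i) — a convolution of [2/3, 1/3] and [1/2, 1/2]. P(X+Y=0) = (2/3)×(1/2) = 1/3; P(X+Y=1) = (2/3)×(1/2) + (1/3)×(1/2) = 1/3 + 1/6 = 1/2; P(X+Y=2) = (1/3)×(1/2) = 1/6. PMF: [1/3, 1/2, 1/6] (sums to 1 ✓)

[1/3, 1/2, 1/6]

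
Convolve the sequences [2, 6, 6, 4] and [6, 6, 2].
y[0] = 2×6 = 12; y[1] = 2×6 + 6×6 = 48; y[2] = 2×2 + 6×6 + 6×6 = 76; y[3] = 6×2 + 6×6 + 4×6 = 72; y[4] = 6×2 + 4×6 = 36; y[5] = 4×2 = 8

[12, 48, 76, 72, 36, 8]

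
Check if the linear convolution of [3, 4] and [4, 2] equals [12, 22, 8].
Recompute linear convolution of [3, 4] and [4, 2]: y[0] = 3×4 = 12; y[1] = 3×2 + 4×4 = 22; y[2] = 4×2 = 8 → [12, 22, 8]. Given [12, 22, 8] matches, so answer: Yes

Yes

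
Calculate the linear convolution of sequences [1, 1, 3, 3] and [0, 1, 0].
y[0] = 1×0 = 0; y[1] = 1×1 + 1×0 = 1; y[2] = 1×0 + 1×1 + 3×0 = 1; y[3] = 1×0 + 3×1 + 3×0 = 3; y[4] = 3×0 + 3×1 = 3; y[5] = 3×0 = 0

[0, 1, 1, 3, 3, 0]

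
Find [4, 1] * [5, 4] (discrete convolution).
y[0] = 4×5 = 20; y[1] = 4×4 + 1×5 = 21; y[2] = 1×4 = 4

[20, 21, 4]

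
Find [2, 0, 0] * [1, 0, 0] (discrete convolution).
y[0] = 2×1 = 2; y[1] = 2×0 + 0×1 = 0; y[2] = 2×0 + 0×0 + 0×1 = 0; y[3] = 0×0 + 0×0 = 0; y[4] = 0×0 = 0

[2, 0, 0, 0, 0]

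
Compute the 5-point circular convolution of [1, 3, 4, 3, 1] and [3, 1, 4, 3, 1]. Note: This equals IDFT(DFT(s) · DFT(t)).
Either evaluate y[k] = Σ_j s[j]·t[(k-j) mod 5] directly, or use IDFT(DFT(s) · DFT(t)). y[0] = 1×3 + 3×1 + 4×3 + 3×4 + 1×1 = 31; y[1] = 1×1 + 3×3 + 4×1 + 3×3 + 1×4 = 27; y[2] = 1×4 + 3×1 + 4×3 + 3×1 + 1×3 = 25; y[3] = 1×3 + 3×4 + 4×1 + 3×3 + 1×1 = 29; y[4] = 1×1 + 3×3 + 4×4 + 3×1 + 1×3 = 32. Result: [31, 27, 25, 29, 32]

[31, 27, 25, 29, 32]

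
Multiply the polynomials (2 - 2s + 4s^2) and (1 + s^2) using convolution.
Ascending coefficients: a = [2, -2, 4], b = [1, 0, 1]. c[0] = 2×1 = 2; c[1] = 2×0 + -2×1 = -2; c[2] = 2×1 + -2×0 + 4×1 = 6; c[3] = -2×1 + 4×0 = -2; c[4] = 4×1 = 4. Result coefficients: [2, -2, 6, -2, 4] → 2 - 2s + 6s^2 - 2s^3 + 4s^4

2 - 2s + 6s^2 - 2s^3 + 4s^4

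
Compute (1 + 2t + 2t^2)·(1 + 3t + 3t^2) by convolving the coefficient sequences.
Ascending coefficients: a = [1, 2, 2], b = [1, 3, 3]. c[0] = 1×1 = 1; c[1] = 1×3 + 2×1 = 5; c[2] = 1×3 + 2×3 + 2×1 = 11; c[3] = 2×3 + 2×3 = 12; c[4] = 2×3 = 6. Result coefficients: [1, 5, 11, 12, 6] → 1 + 5t + 11t^2 + 12t^3 + 6t^4

1 + 5t + 11t^2 + 12t^3 + 6t^4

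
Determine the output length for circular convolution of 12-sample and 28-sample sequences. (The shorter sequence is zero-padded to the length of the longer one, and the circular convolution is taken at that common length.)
Circular convolution (zero-padding the shorter input) has length max(m, n) = max(12, 28) = 28

28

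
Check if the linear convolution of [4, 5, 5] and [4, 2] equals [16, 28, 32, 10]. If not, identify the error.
Recompute linear convolution of [4, 5, 5] and [4, 2]: y[0] = 4×4 = 16; y[1] = 4×2 + 5×4 = 28; y[2] = 5×2 + 5×4 = 30; y[3] = 5×2 = 10 → [16, 28, 30, 10]. Compare to given [16, 28, 32, 10]: they differ at index 2: given 32, correct 30, so answer: No

No. Error at index 2: given 32, correct 30.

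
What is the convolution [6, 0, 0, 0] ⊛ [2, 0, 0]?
y[0] = 6×2 = 12; y[1] = 6×0 + 0×2 = 0; y[2] = 6×0 + 0×0 + 0×2 = 0; y[3] = 0×0 + 0×0 + 0×2 = 0; y[4] = 0×0 + 0×0 = 0; y[5] = 0×0 = 0

[12, 0, 0, 0, 0, 0]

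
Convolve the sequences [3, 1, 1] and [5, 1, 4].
y[0] = 3×5 = 15; y[1] = 3×1 + 1×5 = 8; y[2] = 3×4 + 1×1 + 1×5 = 18; y[3] = 1×4 + 1×1 = 5; y[4] = 1×4 = 4

[15, 8, 18, 5, 4]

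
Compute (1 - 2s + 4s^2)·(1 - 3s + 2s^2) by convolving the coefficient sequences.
Ascending coefficients: a = [1, -2, 4], b = [1, -3, 2]. c[0] = 1×1 = 1; c[1] = 1×-3 + -2×1 = -5; c[2] = 1×2 + -2×-3 + 4×1 = 12; c[3] = -2×2 + 4×-3 = -16; c[4] = 4×2 = 8. Result coefficients: [1, -5, 12, -16, 8] → 1 - 5s + 12s^2 - 16s^3 + 8s^4

1 - 5s + 12s^2 - 16s^3 + 8s^4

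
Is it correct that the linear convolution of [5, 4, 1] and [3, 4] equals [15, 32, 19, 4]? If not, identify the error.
Recompute linear convolution of [5, 4, 1] and [3, 4]: y[0] = 5×3 = 15; y[1] = 5×4 + 4×3 = 32; y[2] = 4×4 + 1×3 = 19; y[3] = 1×4 = 4 → [15, 32, 19, 4]. Given [15, 32, 19, 4] matches, so answer: Yes

Yes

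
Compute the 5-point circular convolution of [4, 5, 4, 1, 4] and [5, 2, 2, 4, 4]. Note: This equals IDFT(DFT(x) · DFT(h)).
Either evaluate y[k] = Σ_j x[j]·h[(k-j) mod 5] directly, or use IDFT(DFT(x) · DFT(h)). y[0] = 4×5 + 5×4 + 4×4 + 1×2 + 4×2 = 66; y[1] = 4×2 + 5×5 + 4×4 + 1×4 + 4×2 = 61; y[2] = 4×2 + 5×2 + 4×5 + 1×4 + 4×4 = 58; y[3] = 4×4 + 5×2 + 4×2 + 1×5 + 4×4 = 55; y[4] = 4×4 + 5×4 + 4×2 + 1×2 + 4×5 = 66. Result: [66, 61, 58, 55, 66]

[66, 61, 58, 55, 66]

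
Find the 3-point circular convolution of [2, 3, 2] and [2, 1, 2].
Use y[k] = Σ_j u[j]·v[(k-j) mod 3]. y[0] = 2×2 + 3×2 + 2×1 = 12; y[1] = 2×1 + 3×2 + 2×2 = 12; y[2] = 2×2 + 3×1 + 2×2 = 11. Result: [12, 12, 11]

[12, 12, 11]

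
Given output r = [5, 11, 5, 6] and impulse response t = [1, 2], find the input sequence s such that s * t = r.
Deconvolve r=[5, 11, 5, 6] by t=[1, 2]. Since t[0]=1, solve forward: s[0] = r[0] / 1 = 5; s[1] = (r[1] - 5×2) / 1 = 1; s[2] = (r[2] - 1×2) / 1 = 3. So s = [5, 1, 3]. Check by forward convolution: r[0] = 5×1 = 5; r[1] = 5×2 + 1×1 = 11; r[2] = 1×2 + 3×1 = 5; r[3] = 3×2 = 6

[5, 1, 3]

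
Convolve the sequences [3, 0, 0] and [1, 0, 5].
y[0] = 3×1 = 3; y[1] = 3×0 + 0×1 = 0; y[2] = 3×5 + 0×0 + 0×1 = 15; y[3] = 0×5 + 0×0 = 0; y[4] = 0×5 = 0

[3, 0, 15, 0, 0]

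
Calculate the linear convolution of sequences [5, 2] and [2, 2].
y[0] = 5×2 = 10; y[1] = 5×2 + 2×2 = 14; y[2] = 2×2 = 4

[10, 14, 4]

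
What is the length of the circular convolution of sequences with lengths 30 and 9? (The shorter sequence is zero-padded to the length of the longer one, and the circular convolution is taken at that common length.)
Circular convolution (zero-padding the shorter input) has length max(m, n) = max(30, 9) = 30

30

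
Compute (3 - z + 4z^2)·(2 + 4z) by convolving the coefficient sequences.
Ascending coefficients: a = [3, -1, 4], b = [2, 4]. c[0] = 3×2 = 6; c[1] = 3×4 + -1×2 = 10; c[2] = -1×4 + 4×2 = 4; c[3] = 4×4 = 16. Result coefficients: [6, 10, 4, 16] → 6 + 10z + 4z^2 + 16z^3

6 + 10z + 4z^2 + 16z^3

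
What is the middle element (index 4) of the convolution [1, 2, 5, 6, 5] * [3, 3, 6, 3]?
Use y[k] = Σ_i a[i]·b[k-i] at k=4. y[4] = 2×3 + 5×6 + 6×3 + 5×3 = 69

69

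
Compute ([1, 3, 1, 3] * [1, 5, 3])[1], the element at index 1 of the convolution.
Use y[k] = Σ_i a[i]·b[k-i] at k=1. y[1] = 1×5 + 3×1 = 8

8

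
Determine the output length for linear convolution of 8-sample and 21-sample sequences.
Linear/full convolution length: m + n - 1 = 8 + 21 - 1 = 28

28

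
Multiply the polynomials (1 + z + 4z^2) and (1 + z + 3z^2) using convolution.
Ascending coefficients: a = [1, 1, 4], b = [1, 1, 3]. c[0] = 1×1 = 1; c[1] = 1×1 + 1×1 = 2; c[2] = 1×3 + 1×1 + 4×1 = 8; c[3] = 1×3 + 4×1 = 7; c[4] = 4×3 = 12. Result coefficients: [1, 2, 8, 7, 12] → 1 + 2z + 8z^2 + 7z^3 + 12z^4

1 + 2z + 8z^2 + 7z^3 + 12z^4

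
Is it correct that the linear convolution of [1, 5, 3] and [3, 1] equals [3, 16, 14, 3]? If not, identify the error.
Recompute linear convolution of [1, 5, 3] and [3, 1]: y[0] = 1×3 = 3; y[1] = 1×1 + 5×3 = 16; y[2] = 5×1 + 3×3 = 14; y[3] = 3×1 = 3 → [3, 16, 14, 3]. Given [3, 16, 14, 3] matches, so answer: Yes

Yes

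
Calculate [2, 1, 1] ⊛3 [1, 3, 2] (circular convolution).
Use y[k] = Σ_j f[j]·g[(k-j) mod 3]. y[0] = 2×1 + 1×2 + 1×3 = 7; y[1] = 2×3 + 1×1 + 1×2 = 9; y[2] = 2×2 + 1×3 + 1×1 = 8. Result: [7, 9, 8]

[7, 9, 8]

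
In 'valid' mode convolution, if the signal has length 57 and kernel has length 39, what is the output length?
'Valid' mode counts only positions where the kernel fully overlaps the signal: m - n + 1 = 57 - 39 + 1 = 19

19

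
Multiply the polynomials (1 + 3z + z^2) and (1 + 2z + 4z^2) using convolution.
Ascending coefficients: a = [1, 3, 1], b = [1, 2, 4]. c[0] = 1×1 = 1; c[1] = 1×2 + 3×1 = 5; c[2] = 1×4 + 3×2 + 1×1 = 11; c[3] = 3×4 + 1×2 = 14; c[4] = 1×4 = 4. Result coefficients: [1, 5, 11, 14, 4] → 1 + 5z + 11z^2 + 14z^3 + 4z^4

1 + 5z + 11z^2 + 14z^3 + 4z^4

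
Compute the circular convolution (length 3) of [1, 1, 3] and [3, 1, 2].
Use y[k] = Σ_j s[j]·t[(k-j) mod 3]. y[0] = 1×3 + 1×2 + 3×1 = 8; y[1] = 1×1 + 1×3 + 3×2 = 10; y[2] = 1×2 + 1×1 + 3×3 = 12. Result: [8, 10, 12]

[8, 10, 12]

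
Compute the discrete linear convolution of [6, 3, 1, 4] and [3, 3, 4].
y[0] = 6×3 = 18; y[1] = 6×3 + 3×3 = 27; y[2] = 6×4 + 3×3 + 1×3 = 36; y[3] = 3×4 + 1×3 + 4×3 = 27; y[4] = 1×4 + 4×3 = 16; y[5] = 4×4 = 16

[18, 27, 36, 27, 16, 16]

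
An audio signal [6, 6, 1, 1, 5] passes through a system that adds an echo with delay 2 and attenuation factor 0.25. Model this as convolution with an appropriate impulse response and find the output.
Direct-path + delayed-attenuated-path model → impulse response h = [1, 0, 0.25] (1 at lag 0, 0.25 at lag 2). Output y[n] = x[n] + 0.25·x[n - 2] (with x[n] = 0 outside 0..4): y[0] = 6 + 0.25×0 = 6; y[1] = 6 + 0.25×0 = 6; y[2] = 1 + 0.25×6 = 2.5; y[3] = 1 + 0.25×6 = 2.5; y[4] = 5 + 0.25×1 = 5.25; y[5] = 0 + 0.25×1 = 0.25; y[6] = 0 + 0.25×5 = 1.25. So y = [6, 6, 2.5, 2.5, 5.25, 0.25, 1.25]

[6, 6, 2.5, 2.5, 5.25, 0.25, 1.25]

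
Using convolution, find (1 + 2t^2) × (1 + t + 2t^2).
Ascending coefficients: a = [1, 0, 2], b = [1, 1, 2]. c[0] = 1×1 = 1; c[1] = 1×1 + 0×1 = 1; c[2] = 1×2 + 0×1 + 2×1 = 4; c[3] = 0×2 + 2×1 = 2; c[4] = 2×2 = 4. Result coefficients: [1, 1, 4, 2, 4] → 1 + t + 4t^2 + 2t^3 + 4t^4

1 + t + 4t^2 + 2t^3 + 4t^4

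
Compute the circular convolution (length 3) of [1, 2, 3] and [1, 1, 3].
Use y[k] = Σ_j x[j]·h[(k-j) mod 3]. y[0] = 1×1 + 2×3 + 3×1 = 10; y[1] = 1×1 + 2×1 + 3×3 = 12; y[2] = 1×3 + 2×1 + 3×1 = 8. Result: [10, 12, 8]

[10, 12, 8]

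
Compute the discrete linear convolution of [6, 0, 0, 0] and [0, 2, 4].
y[0] = 6×0 = 0; y[1] = 6×2 + 0×0 = 12; y[2] = 6×4 + 0×2 + 0×0 = 24; y[3] = 0×4 + 0×2 + 0×0 = 0; y[4] = 0×4 + 0×2 = 0; y[5] = 0×4 = 0

[0, 12, 24, 0, 0, 0]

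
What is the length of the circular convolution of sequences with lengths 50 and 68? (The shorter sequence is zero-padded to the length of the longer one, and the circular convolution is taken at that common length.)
Circular convolution (zero-padding the shorter input) has length max(m, n) = max(50, 68) = 68

68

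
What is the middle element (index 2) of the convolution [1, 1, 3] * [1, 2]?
Use y[k] = Σ_i a[i]·b[k-i] at k=2. y[2] = 1×2 + 3×1 = 5

5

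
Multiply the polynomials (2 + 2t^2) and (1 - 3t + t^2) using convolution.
Ascending coefficients: a = [2, 0, 2], b = [1, -3, 1]. c[0] = 2×1 = 2; c[1] = 2×-3 + 0×1 = -6; c[2] = 2×1 + 0×-3 + 2×1 = 4; c[3] = 0×1 + 2×-3 = -6; c[4] = 2×1 = 2. Result coefficients: [2, -6, 4, -6, 2] → 2 - 6t + 4t^2 - 6t^3 + 2t^4

2 - 6t + 4t^2 - 6t^3 + 2t^4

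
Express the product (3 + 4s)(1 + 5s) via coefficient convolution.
Ascending coefficients: a = [3, 4], b = [1, 5]. c[0] = 3×1 = 3; c[1] = 3×5 + 4×1 = 19; c[2] = 4×5 = 20. Result coefficients: [3, 19, 20] → 3 + 19s + 20s^2

3 + 19s + 20s^2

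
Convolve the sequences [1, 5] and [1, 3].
y[0] = 1×1 = 1; y[1] = 1×3 + 5×1 = 8; y[2] = 5×3 = 15

[1, 8, 15]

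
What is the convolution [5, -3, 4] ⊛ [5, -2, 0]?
y[0] = 5×5 = 25; y[1] = 5×-2 + -3×5 = -25; y[2] = 5×0 + -3×-2 + 4×5 = 26; y[3] = -3×0 + 4×-2 = -8; y[4] = 4×0 = 0

[25, -25, 26, -8, 0]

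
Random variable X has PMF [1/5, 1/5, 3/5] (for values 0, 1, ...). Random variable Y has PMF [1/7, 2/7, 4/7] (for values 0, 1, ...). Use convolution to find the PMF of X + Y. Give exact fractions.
P(X+Y=k) = Σ_i P(X=i)·P(Y=k-i) — a convolution of [1/5, 1/5, 3/5] and [1/7, 2/7, 4/7]. P(X+Y=0) = (1/5)×(1/7) = 1/35; P(X+Y=1) = (1/5)×(2/7) + (1/5)×(1/7) = 2/35 + 1/35 = 3/35; P(X+Y=2) = (1/5)×(4/7) + (1/5)×(2/7) + (3/5)×(1/7) = 4/35 + 2/35 + 3/35 = 9/35; P(X+Y=3) = (1/5)×(4/7) + (3/5)×(2/7) = 4/35 + 6/35 = 2/7; P(X+Y=4) = (3/5)×(4/7) = 12/35. PMF: [1/35, 3/35, 9/35, 2/7, 12/35] (sums to 1 ✓)

[1/35, 3/35, 9/35, 2/7, 12/35]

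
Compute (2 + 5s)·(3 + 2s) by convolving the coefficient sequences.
Ascending coefficients: a = [2, 5], b = [3, 2]. c[0] = 2×3 = 6; c[1] = 2×2 + 5×3 = 19; c[2] = 5×2 = 10. Result coefficients: [6, 19, 10] → 6 + 19s + 10s^2

6 + 19s + 10s^2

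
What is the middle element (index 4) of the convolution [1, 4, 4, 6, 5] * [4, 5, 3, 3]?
Use y[k] = Σ_i a[i]·b[k-i] at k=4. y[4] = 4×3 + 4×3 + 6×5 + 5×4 = 74

74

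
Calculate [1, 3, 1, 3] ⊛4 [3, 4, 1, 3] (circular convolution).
Use y[k] = Σ_j a[j]·b[(k-j) mod 4]. y[0] = 1×3 + 3×3 + 1×1 + 3×4 = 25; y[1] = 1×4 + 3×3 + 1×3 + 3×1 = 19; y[2] = 1×1 + 3×4 + 1×3 + 3×3 = 25; y[3] = 1×3 + 3×1 + 1×4 + 3×3 = 19. Result: [25, 19, 25, 19]

[25, 19, 25, 19]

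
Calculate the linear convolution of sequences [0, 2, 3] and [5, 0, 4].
y[0] = 0×5 = 0; y[1] = 0×0 + 2×5 = 10; y[2] = 0×4 + 2×0 + 3×5 = 15; y[3] = 2×4 + 3×0 = 8; y[4] = 3×4 = 12

[0, 10, 15, 8, 12]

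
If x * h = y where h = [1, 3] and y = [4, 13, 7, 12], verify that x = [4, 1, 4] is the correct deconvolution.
Forward-compute [4, 1, 4] * [1, 3]: y[0] = 4×1 = 4; y[1] = 4×3 + 1×1 = 13; y[2] = 1×3 + 4×1 = 7; y[3] = 4×3 = 12 → [4, 13, 7, 12]. Matches given y = [4, 13, 7, 12], so verified.

Verified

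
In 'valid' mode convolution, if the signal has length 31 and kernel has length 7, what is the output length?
'Valid' mode counts only positions where the kernel fully overlaps the signal: m - n + 1 = 31 - 7 + 1 = 25

25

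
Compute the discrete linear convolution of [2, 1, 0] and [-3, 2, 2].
y[0] = 2×-3 = -6; y[1] = 2×2 + 1×-3 = 1; y[2] = 2×2 + 1×2 + 0×-3 = 6; y[3] = 1×2 + 0×2 = 2; y[4] = 0×2 = 0

[-6, 1, 6, 2, 0]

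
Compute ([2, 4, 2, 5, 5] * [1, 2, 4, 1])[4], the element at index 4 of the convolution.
Use y[k] = Σ_i a[i]·b[k-i] at k=4. y[4] = 4×1 + 2×4 + 5×2 + 5×1 = 27

27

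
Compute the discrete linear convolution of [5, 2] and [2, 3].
y[0] = 5×2 = 10; y[1] = 5×3 + 2×2 = 19; y[2] = 2×3 = 6

[10, 19, 6]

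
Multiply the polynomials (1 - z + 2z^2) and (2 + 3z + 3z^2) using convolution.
Ascending coefficients: a = [1, -1, 2], b = [2, 3, 3]. c[0] = 1×2 = 2; c[1] = 1×3 + -1×2 = 1; c[2] = 1×3 + -1×3 + 2×2 = 4; c[3] = -1×3 + 2×3 = 3; c[4] = 2×3 = 6. Result coefficients: [2, 1, 4, 3, 6] → 2 + z + 4z^2 + 3z^3 + 6z^4

2 + z + 4z^2 + 3z^3 + 6z^4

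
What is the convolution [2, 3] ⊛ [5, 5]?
y[0] = 2×5 = 10; y[1] = 2×5 + 3×5 = 25; y[2] = 3×5 = 15

[10, 25, 15]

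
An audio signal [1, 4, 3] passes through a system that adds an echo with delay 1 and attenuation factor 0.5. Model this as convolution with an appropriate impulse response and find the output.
Direct-path + delayed-attenuated-path model → impulse response h = [1, 0.5] (1 at lag 0, 0.5 at lag 1). Output y[n] = x[n] + 0.5·x[n - 1] (with x[n] = 0 outside 0..2): y[0] = 1 + 0.5×0 = 1; y[1] = 4 + 0.5×1 = 4.5; y[2] = 3 + 0.5×4 = 5.0; y[3] = 0 + 0.5×3 = 1.5. So y = [1, 4.5, 5.0, 1.5]

[1, 4.5, 5.0, 1.5]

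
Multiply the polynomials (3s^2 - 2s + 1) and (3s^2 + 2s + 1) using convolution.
Ascending coefficients: a = [1, -2, 3], b = [1, 2, 3]. c[0] = 1×1 = 1; c[1] = 1×2 + -2×1 = 0; c[2] = 1×3 + -2×2 + 3×1 = 2; c[3] = -2×3 + 3×2 = 0; c[4] = 3×3 = 9. Result coefficients: [1, 0, 2, 0, 9] → 9s^4 + 2s^2 + 1

9s^4 + 2s^2 + 1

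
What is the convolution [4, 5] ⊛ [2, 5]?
y[0] = 4×2 = 8; y[1] = 4×5 + 5×2 = 30; y[2] = 5×5 = 25

[8, 30, 25]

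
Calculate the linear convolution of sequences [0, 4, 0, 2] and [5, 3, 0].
y[0] = 0×5 = 0; y[1] = 0×3 + 4×5 = 20; y[2] = 0×0 + 4×3 + 0×5 = 12; y[3] = 4×0 + 0×3 + 2×5 = 10; y[4] = 0×0 + 2×3 = 6; y[5] = 2×0 = 0

[0, 20, 12, 10, 6, 0]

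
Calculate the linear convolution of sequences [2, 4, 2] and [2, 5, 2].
y[0] = 2×2 = 4; y[1] = 2×5 + 4×2 = 18; y[2] = 2×2 + 4×5 + 2×2 = 28; y[3] = 4×2 + 2×5 = 18; y[4] = 2×2 = 4

[4, 18, 28, 18, 4]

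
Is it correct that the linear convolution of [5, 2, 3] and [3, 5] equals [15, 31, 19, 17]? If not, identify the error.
Recompute linear convolution of [5, 2, 3] and [3, 5]: y[0] = 5×3 = 15; y[1] = 5×5 + 2×3 = 31; y[2] = 2×5 + 3×3 = 19; y[3] = 3×5 = 15 → [15, 31, 19, 15]. Compare to given [15, 31, 19, 17]: they differ at index 3: given 17, correct 15, so answer: No

No. Error at index 3: given 17, correct 15.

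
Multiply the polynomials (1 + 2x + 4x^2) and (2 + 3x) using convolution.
Ascending coefficients: a = [1, 2, 4], b = [2, 3]. c[0] = 1×2 = 2; c[1] = 1×3 + 2×2 = 7; c[2] = 2×3 + 4×2 = 14; c[3] = 4×3 = 12. Result coefficients: [2, 7, 14, 12] → 2 + 7x + 14x^2 + 12x^3

2 + 7x + 14x^2 + 12x^3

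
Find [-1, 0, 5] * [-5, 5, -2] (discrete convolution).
y[0] = -1×-5 = 5; y[1] = -1×5 + 0×-5 = -5; y[2] = -1×-2 + 0×5 + 5×-5 = -23; y[3] = 0×-2 + 5×5 = 25; y[4] = 5×-2 = -10

[5, -5, -23, 25, -10]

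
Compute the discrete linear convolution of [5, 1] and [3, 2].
y[0] = 5×3 = 15; y[1] = 5×2 + 1×3 = 13; y[2] = 1×2 = 2

[15, 13, 2]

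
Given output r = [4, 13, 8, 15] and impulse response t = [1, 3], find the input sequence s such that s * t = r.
Deconvolve r=[4, 13, 8, 15] by t=[1, 3]. Since t[0]=1, solve forward: s[0] = r[0] / 1 = 4; s[1] = (r[1] - 4×3) / 1 = 1; s[2] = (r[2] - 1×3) / 1 = 5. So s = [4, 1, 5]. Check by forward convolution: r[0] = 4×1 = 4; r[1] = 4×3 + 1×1 = 13; r[2] = 1×3 + 5×1 = 8; r[3] = 5×3 = 15

[4, 1, 5]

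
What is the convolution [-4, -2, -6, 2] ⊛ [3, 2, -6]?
y[0] = -4×3 = -12; y[1] = -4×2 + -2×3 = -14; y[2] = -4×-6 + -2×2 + -6×3 = 2; y[3] = -2×-6 + -6×2 + 2×3 = 6; y[4] = -6×-6 + 2×2 = 40; y[5] = 2×-6 = -12

[-12, -14, 2, 6, 40, -12]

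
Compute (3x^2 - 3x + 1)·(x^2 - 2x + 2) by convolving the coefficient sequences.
Ascending coefficients: a = [1, -3, 3], b = [2, -2, 1]. c[0] = 1×2 = 2; c[1] = 1×-2 + -3×2 = -8; c[2] = 1×1 + -3×-2 + 3×2 = 13; c[3] = -3×1 + 3×-2 = -9; c[4] = 3×1 = 3. Result coefficients: [2, -8, 13, -9, 3] → 3x^4 - 9x^3 + 13x^2 - 8x + 2

3x^4 - 9x^3 + 13x^2 - 8x + 2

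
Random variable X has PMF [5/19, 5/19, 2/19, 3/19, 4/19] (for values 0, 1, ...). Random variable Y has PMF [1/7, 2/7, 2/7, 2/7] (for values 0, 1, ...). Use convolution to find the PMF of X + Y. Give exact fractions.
P(X+Y=k) = Σ_i P(X=i)·P(Y=k-i) — a convolution of [5/19, 5/19, 2/19, 3/19, 4/19] and [1/7, 2/7, 2/7, 2/7]. P(X+Y=0) = (5/19)×(1/7) = 5/133; P(X+Y=1) = (5/19)×(2/7) + (5/19)×(1/7) = 10/133 + 5/133 = 15/133; P(X+Y=2) = (5/19)×(2/7) + (5/19)×(2/7) + (2/19)×(1/7) = 10/133 + 10/133 + 2/133 = 22/133; P(X+Y=3) = (5/19)×(2/7) + (5/19)×(2/7) + (2/19)×(2/7) + (3/19)×(1/7) = 10/133 + 10/133 + 4/133 + 3/133 = 27/133; P(X+Y=4) = (5/19)×(2/7) + (2/19)×(2/7) + (3/19)×(2/7) + (4/19)×(1/7) = 10/133 + 4/133 + 6/133 + 4/133 = 24/133; P(X+Y=5) = (2/19)×(2/7) + (3/19)×(2/7) + (4/19)×(2/7) = 4/133 + 6/133 + 8/133 = 18/133; P(X+Y=6) = (3/19)×(2/7) + (4/19)×(2/7) = 6/133 + 8/133 = 2/19; P(X+Y=7) = (4/19)×(2/7) = 8/133. PMF: [5/133, 15/133, 22/133, 27/133, 24/133, 18/133, 2/19, 8/133] (sums to 1 ✓)

[5/133, 15/133, 22/133, 27/133, 24/133, 18/133, 2/19, 8/133]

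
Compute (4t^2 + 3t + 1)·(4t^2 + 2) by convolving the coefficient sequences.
Ascending coefficients: a = [1, 3, 4], b = [2, 0, 4]. c[0] = 1×2 = 2; c[1] = 1×0 + 3×2 = 6; c[2] = 1×4 + 3×0 + 4×2 = 12; c[3] = 3×4 + 4×0 = 12; c[4] = 4×4 = 16. Result coefficients: [2, 6, 12, 12, 16] → 16t^4 + 12t^3 + 12t^2 + 6t + 2

16t^4 + 12t^3 + 12t^2 + 6t + 2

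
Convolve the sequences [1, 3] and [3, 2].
y[0] = 1×3 = 3; y[1] = 1×2 + 3×3 = 11; y[2] = 3×2 = 6

[3, 11, 6]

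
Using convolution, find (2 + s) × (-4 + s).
Ascending coefficients: a = [2, 1], b = [-4, 1]. c[0] = 2×-4 = -8; c[1] = 2×1 + 1×-4 = -2; c[2] = 1×1 = 1. Result coefficients: [-8, -2, 1] → -8 - 2s + s^2

-8 - 2s + s^2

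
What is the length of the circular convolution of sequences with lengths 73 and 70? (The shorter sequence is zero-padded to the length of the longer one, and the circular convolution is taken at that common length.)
Circular convolution (zero-padding the shorter input) has length max(m, n) = max(73, 70) = 73

73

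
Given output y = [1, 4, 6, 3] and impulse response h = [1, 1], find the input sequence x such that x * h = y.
Deconvolve y=[1, 4, 6, 3] by h=[1, 1]. Since h[0]=1, solve forward: x[0] = y[0] / 1 = 1; x[1] = (y[1] - 1×1) / 1 = 3; x[2] = (y[2] - 3×1) / 1 = 3. So x = [1, 3, 3]. Check by forward convolution: y[0] = 1×1 = 1; y[1] = 1×1 + 3×1 = 4; y[2] = 3×1 + 3×1 = 6; y[3] = 3×1 = 3

[1, 3, 3]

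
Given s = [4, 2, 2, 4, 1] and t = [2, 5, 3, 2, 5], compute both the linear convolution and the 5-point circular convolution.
Linear: y_lin[0] = 4×2 = 8; y_lin[1] = 4×5 + 2×2 = 24; y_lin[2] = 4×3 + 2×5 + 2×2 = 26; y_lin[3] = 4×2 + 2×3 + 2×5 + 4×2 = 32; y_lin[4] = 4×5 + 2×2 + 2×3 + 4×5 + 1×2 = 52; y_lin[5] = 2×5 + 2×2 + 4×3 + 1×5 = 31; y_lin[6] = 2×5 + 4×2 + 1×3 = 21; y_lin[7] = 4×5 + 1×2 = 22; y_lin[8] = 1×5 = 5 → [8, 24, 26, 32, 52, 31, 21, 22, 5]. Circular (length 5): y[0] = 4×2 + 2×5 + 2×2 + 4×3 + 1×5 = 39; y[1] = 4×5 + 2×2 + 2×5 + 4×2 + 1×3 = 45; y[2] = 4×3 + 2×5 + 2×2 + 4×5 + 1×2 = 48; y[3] = 4×2 + 2×3 + 2×5 + 4×2 + 1×5 = 37; y[4] = 4×5 + 2×2 + 2×3 + 4×5 + 1×2 = 52 → [39, 45, 48, 37, 52]

Linear: [8, 24, 26, 32, 52, 31, 21, 22, 5], Circular: [39, 45, 48, 37, 52]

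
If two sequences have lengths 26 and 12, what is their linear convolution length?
Linear/full convolution length: m + n - 1 = 26 + 12 - 1 = 37

37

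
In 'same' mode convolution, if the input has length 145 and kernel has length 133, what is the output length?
'Same' mode returns an output with the same length as the input: 145

145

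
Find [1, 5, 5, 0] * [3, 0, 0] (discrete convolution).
y[0] = 1×3 = 3; y[1] = 1×0 + 5×3 = 15; y[2] = 1×0 + 5×0 + 5×3 = 15; y[3] = 5×0 + 5×0 + 0×3 = 0; y[4] = 5×0 + 0×0 = 0; y[5] = 0×0 = 0

[3, 15, 15, 0, 0, 0]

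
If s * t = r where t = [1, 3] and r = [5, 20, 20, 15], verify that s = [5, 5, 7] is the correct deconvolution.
Forward-compute [5, 5, 7] * [1, 3]: r[0] = 5×1 = 5; r[1] = 5×3 + 5×1 = 20; r[2] = 5×3 + 7×1 = 22; r[3] = 7×3 = 21 → [5, 20, 22, 21]. Does not match given r = [5, 20, 20, 15].

Not verified. [5, 5, 7] * [1, 3] = [5, 20, 22, 21], which differs from [5, 20, 20, 15] at index 2.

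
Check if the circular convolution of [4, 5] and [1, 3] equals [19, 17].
Recompute circular convolution of [4, 5] and [1, 3]: y[0] = 4×1 + 5×3 = 19; y[1] = 4×3 + 5×1 = 17 → [19, 17]. Given [19, 17] matches, so answer: Yes

Yes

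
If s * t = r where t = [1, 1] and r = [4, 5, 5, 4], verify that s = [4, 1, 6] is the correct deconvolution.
Forward-compute [4, 1, 6] * [1, 1]: r[0] = 4×1 = 4; r[1] = 4×1 + 1×1 = 5; r[2] = 1×1 + 6×1 = 7; r[3] = 6×1 = 6 → [4, 5, 7, 6]. Does not match given r = [4, 5, 5, 4].

Not verified. [4, 1, 6] * [1, 1] = [4, 5, 7, 6], which differs from [4, 5, 5, 4] at index 2.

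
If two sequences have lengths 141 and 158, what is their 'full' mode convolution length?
Linear/full convolution length: m + n - 1 = 141 + 158 - 1 = 298

298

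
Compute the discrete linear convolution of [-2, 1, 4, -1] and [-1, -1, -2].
y[0] = -2×-1 = 2; y[1] = -2×-1 + 1×-1 = 1; y[2] = -2×-2 + 1×-1 + 4×-1 = -1; y[3] = 1×-2 + 4×-1 + -1×-1 = -5; y[4] = 4×-2 + -1×-1 = -7; y[5] = -1×-2 = 2

[2, 1, -1, -5, -7, 2]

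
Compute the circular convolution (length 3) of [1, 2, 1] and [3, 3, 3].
Use y[k] = Σ_j u[j]·v[(k-j) mod 3]. y[0] = 1×3 + 2×3 + 1×3 = 12; y[1] = 1×3 + 2×3 + 1×3 = 12; y[2] = 1×3 + 2×3 + 1×3 = 12. Result: [12, 12, 12]

[12, 12, 12]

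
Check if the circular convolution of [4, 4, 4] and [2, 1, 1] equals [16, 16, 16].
Recompute circular convolution of [4, 4, 4] and [2, 1, 1]: y[0] = 4×2 + 4×1 + 4×1 = 16; y[1] = 4×1 + 4×2 + 4×1 = 16; y[2] = 4×1 + 4×1 + 4×2 = 16 → [16, 16, 16]. Given [16, 16, 16] matches, so answer: Yes

Yes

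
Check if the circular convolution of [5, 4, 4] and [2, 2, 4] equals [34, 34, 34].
Recompute circular convolution of [5, 4, 4] and [2, 2, 4]: y[0] = 5×2 + 4×4 + 4×2 = 34; y[1] = 5×2 + 4×2 + 4×4 = 34; y[2] = 5×4 + 4×2 + 4×2 = 36 → [34, 34, 36]. Compare to given [34, 34, 34]: they differ at index 2: given 34, correct 36, so answer: No

No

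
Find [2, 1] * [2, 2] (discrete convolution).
y[0] = 2×2 = 4; y[1] = 2×2 + 1×2 = 6; y[2] = 1×2 = 2

[4, 6, 2]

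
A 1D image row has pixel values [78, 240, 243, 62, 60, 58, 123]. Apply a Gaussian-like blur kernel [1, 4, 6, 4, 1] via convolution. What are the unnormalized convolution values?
Convolve image row [78, 240, 243, 62, 60, 58, 123] with kernel [1, 4, 6, 4, 1]: y[0] = 78×1 = 78; y[1] = 78×4 + 240×1 = 552; y[2] = 78×6 + 240×4 + 243×1 = 1671; y[3] = 78×4 + 240×6 + 243×4 + 62×1 = 2786; y[4] = 78×1 + 240×4 + 243×6 + 62×4 + 60×1 = 2804; y[5] = 240×1 + 243×4 + 62×6 + 60×4 + 58×1 = 1882; y[6] = 243×1 + 62×4 + 60×6 + 58×4 + 123×1 = 1206; y[7] = 62×1 + 60×4 + 58×6 + 123×4 = 1142; y[8] = 60×1 + 58×4 + 123×6 = 1030; y[9] = 58×1 + 123×4 = 550; y[10] = 123×1 = 123 → [78, 552, 1671, 2786, 2804, 1882, 1206, 1142, 1030, 550, 123]. Normalization factor = sum(kernel) = 16.

[78, 552, 1671, 2786, 2804, 1882, 1206, 1142, 1030, 550, 123]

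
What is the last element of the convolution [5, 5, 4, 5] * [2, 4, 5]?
Use y[k] = Σ_i a[i]·b[k-i] at k=5. y[5] = 5×5 = 25

25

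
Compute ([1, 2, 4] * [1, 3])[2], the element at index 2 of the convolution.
Use y[k] = Σ_i a[i]·b[k-i] at k=2. y[2] = 2×3 + 4×1 = 10

10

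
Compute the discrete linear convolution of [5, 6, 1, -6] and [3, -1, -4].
y[0] = 5×3 = 15; y[1] = 5×-1 + 6×3 = 13; y[2] = 5×-4 + 6×-1 + 1×3 = -23; y[3] = 6×-4 + 1×-1 + -6×3 = -43; y[4] = 1×-4 + -6×-1 = 2; y[5] = -6×-4 = 24

[15, 13, -23, -43, 2, 24]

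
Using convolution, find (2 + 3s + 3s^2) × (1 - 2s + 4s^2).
Ascending coefficients: a = [2, 3, 3], b = [1, -2, 4]. c[0] = 2×1 = 2; c[1] = 2×-2 + 3×1 = -1; c[2] = 2×4 + 3×-2 + 3×1 = 5; c[3] = 3×4 + 3×-2 = 6; c[4] = 3×4 = 12. Result coefficients: [2, -1, 5, 6, 12] → 2 - s + 5s^2 + 6s^3 + 12s^4

2 - s + 5s^2 + 6s^3 + 12s^4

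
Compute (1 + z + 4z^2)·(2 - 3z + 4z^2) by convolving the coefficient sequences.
Ascending coefficients: a = [1, 1, 4], b = [2, -3, 4]. c[0] = 1×2 = 2; c[1] = 1×-3 + 1×2 = -1; c[2] = 1×4 + 1×-3 + 4×2 = 9; c[3] = 1×4 + 4×-3 = -8; c[4] = 4×4 = 16. Result coefficients: [2, -1, 9, -8, 16] → 2 - z + 9z^2 - 8z^3 + 16z^4

2 - z + 9z^2 - 8z^3 + 16z^4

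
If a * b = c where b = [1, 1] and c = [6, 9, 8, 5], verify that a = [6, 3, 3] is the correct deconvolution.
Forward-compute [6, 3, 3] * [1, 1]: c[0] = 6×1 = 6; c[1] = 6×1 + 3×1 = 9; c[2] = 3×1 + 3×1 = 6; c[3] = 3×1 = 3 → [6, 9, 6, 3]. Does not match given c = [6, 9, 8, 5].

Not verified. [6, 3, 3] * [1, 1] = [6, 9, 6, 3], which differs from [6, 9, 8, 5] at index 2.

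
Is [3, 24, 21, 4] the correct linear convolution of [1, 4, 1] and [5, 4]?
Recompute linear convolution of [1, 4, 1] and [5, 4]: y[0] = 1×5 = 5; y[1] = 1×4 + 4×5 = 24; y[2] = 4×4 + 1×5 = 21; y[3] = 1×4 = 4 → [5, 24, 21, 4]. Compare to given [3, 24, 21, 4]: they differ at index 0: given 3, correct 5, so answer: No

No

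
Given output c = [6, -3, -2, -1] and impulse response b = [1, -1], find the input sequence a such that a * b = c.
Deconvolve c=[6, -3, -2, -1] by b=[1, -1]. Since b[0]=1, solve forward: a[0] = c[0] / 1 = 6; a[1] = (c[1] - 6×-1) / 1 = 3; a[2] = (c[2] - 3×-1) / 1 = 1. So a = [6, 3, 1]. Check by forward convolution: c[0] = 6×1 = 6; c[1] = 6×-1 + 3×1 = -3; c[2] = 3×-1 + 1×1 = -2; c[3] = 1×-1 = -1

[6, 3, 1]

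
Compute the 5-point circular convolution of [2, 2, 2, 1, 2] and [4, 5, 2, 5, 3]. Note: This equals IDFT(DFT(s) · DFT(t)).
Either evaluate y[k] = Σ_j s[j]·t[(k-j) mod 5] directly, or use IDFT(DFT(s) · DFT(t)). y[0] = 2×4 + 2×3 + 2×5 + 1×2 + 2×5 = 36; y[1] = 2×5 + 2×4 + 2×3 + 1×5 + 2×2 = 33; y[2] = 2×2 + 2×5 + 2×4 + 1×3 + 2×5 = 35; y[3] = 2×5 + 2×2 + 2×5 + 1×4 + 2×3 = 34; y[4] = 2×3 + 2×5 + 2×2 + 1×5 + 2×4 = 33. Result: [36, 33, 35, 34, 33]

[36, 33, 35, 34, 33]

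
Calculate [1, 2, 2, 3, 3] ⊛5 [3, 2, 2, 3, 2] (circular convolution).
Use y[k] = Σ_j a[j]·b[(k-j) mod 5]. y[0] = 1×3 + 2×2 + 2×3 + 3×2 + 3×2 = 25; y[1] = 1×2 + 2×3 + 2×2 + 3×3 + 3×2 = 27; y[2] = 1×2 + 2×2 + 2×3 + 3×2 + 3×3 = 27; y[3] = 1×3 + 2×2 + 2×2 + 3×3 + 3×2 = 26; y[4] = 1×2 + 2×3 + 2×2 + 3×2 + 3×3 = 27. Result: [25, 27, 27, 26, 27]

[25, 27, 27, 26, 27]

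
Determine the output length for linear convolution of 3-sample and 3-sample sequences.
Linear/full convolution length: m + n - 1 = 3 + 3 - 1 = 5

5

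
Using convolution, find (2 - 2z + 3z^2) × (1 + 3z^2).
Ascending coefficients: a = [2, -2, 3], b = [1, 0, 3]. c[0] = 2×1 = 2; c[1] = 2×0 + -2×1 = -2; c[2] = 2×3 + -2×0 + 3×1 = 9; c[3] = -2×3 + 3×0 = -6; c[4] = 3×3 = 9. Result coefficients: [2, -2, 9, -6, 9] → 2 - 2z + 9z^2 - 6z^3 + 9z^4

2 - 2z + 9z^2 - 6z^3 + 9z^4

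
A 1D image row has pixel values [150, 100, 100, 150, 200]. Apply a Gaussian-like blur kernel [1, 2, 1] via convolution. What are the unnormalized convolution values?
Convolve image row [150, 100, 100, 150, 200] with kernel [1, 2, 1]: y[0] = 150×1 = 150; y[1] = 150×2 + 100×1 = 400; y[2] = 150×1 + 100×2 + 100×1 = 450; y[3] = 100×1 + 100×2 + 150×1 = 450; y[4] = 100×1 + 150×2 + 200×1 = 600; y[5] = 150×1 + 200×2 = 550; y[6] = 200×1 = 200 → [150, 400, 450, 450, 600, 550, 200]. Normalization factor = sum(kernel) = 4.

[150, 400, 450, 450, 600, 550, 200]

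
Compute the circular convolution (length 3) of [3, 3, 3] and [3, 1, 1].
Use y[k] = Σ_j u[j]·v[(k-j) mod 3]. y[0] = 3×3 + 3×1 + 3×1 = 15; y[1] = 3×1 + 3×3 + 3×1 = 15; y[2] = 3×1 + 3×1 + 3×3 = 15. Result: [15, 15, 15]

[15, 15, 15]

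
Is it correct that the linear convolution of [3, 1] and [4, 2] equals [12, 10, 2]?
Recompute linear convolution of [3, 1] and [4, 2]: y[0] = 3×4 = 12; y[1] = 3×2 + 1×4 = 10; y[2] = 1×2 = 2 → [12, 10, 2]. Given [12, 10, 2] matches, so answer: Yes

Yes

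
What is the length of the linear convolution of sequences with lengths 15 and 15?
Linear/full convolution length: m + n - 1 = 15 + 15 - 1 = 29

29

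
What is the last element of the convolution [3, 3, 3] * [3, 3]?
Use y[k] = Σ_i a[i]·b[k-i] at k=3. y[3] = 3×3 = 9

9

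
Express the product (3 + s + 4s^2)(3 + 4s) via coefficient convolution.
Ascending coefficients: a = [3, 1, 4], b = [3, 4]. c[0] = 3×3 = 9; c[1] = 3×4 + 1×3 = 15; c[2] = 1×4 + 4×3 = 16; c[3] = 4×4 = 16. Result coefficients: [9, 15, 16, 16] → 9 + 15s + 16s^2 + 16s^3

9 + 15s + 16s^2 + 16s^3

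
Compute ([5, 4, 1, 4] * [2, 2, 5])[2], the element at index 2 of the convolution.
Use y[k] = Σ_i a[i]·b[k-i] at k=2. y[2] = 5×5 + 4×2 + 1×2 = 35

35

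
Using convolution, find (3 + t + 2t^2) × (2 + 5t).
Ascending coefficients: a = [3, 1, 2], b = [2, 5]. c[0] = 3×2 = 6; c[1] = 3×5 + 1×2 = 17; c[2] = 1×5 + 2×2 = 9; c[3] = 2×5 = 10. Result coefficients: [6, 17, 9, 10] → 6 + 17t + 9t^2 + 10t^3

6 + 17t + 9t^2 + 10t^3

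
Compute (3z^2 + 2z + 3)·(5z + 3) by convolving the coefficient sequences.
Ascending coefficients: a = [3, 2, 3], b = [3, 5]. c[0] = 3×3 = 9; c[1] = 3×5 + 2×3 = 21; c[2] = 2×5 + 3×3 = 19; c[3] = 3×5 = 15. Result coefficients: [9, 21, 19, 15] → 15z^3 + 19z^2 + 21z + 9

15z^3 + 19z^2 + 21z + 9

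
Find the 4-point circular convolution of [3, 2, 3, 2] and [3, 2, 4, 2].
Use y[k] = Σ_j s[j]·t[(k-j) mod 4]. y[0] = 3×3 + 2×2 + 3×4 + 2×2 = 29; y[1] = 3×2 + 2×3 + 3×2 + 2×4 = 26; y[2] = 3×4 + 2×2 + 3×3 + 2×2 = 29; y[3] = 3×2 + 2×4 + 3×2 + 2×3 = 26. Result: [29, 26, 29, 26]

[29, 26, 29, 26]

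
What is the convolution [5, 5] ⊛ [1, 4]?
y[0] = 5×1 = 5; y[1] = 5×4 + 5×1 = 25; y[2] = 5×4 = 20

[5, 25, 20]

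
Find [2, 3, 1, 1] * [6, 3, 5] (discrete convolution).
y[0] = 2×6 = 12; y[1] = 2×3 + 3×6 = 24; y[2] = 2×5 + 3×3 + 1×6 = 25; y[3] = 3×5 + 1×3 + 1×6 = 24; y[4] = 1×5 + 1×3 = 8; y[5] = 1×5 = 5

[12, 24, 25, 24, 8, 5]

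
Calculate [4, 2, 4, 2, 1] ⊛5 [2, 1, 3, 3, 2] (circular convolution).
Use y[k] = Σ_j u[j]·v[(k-j) mod 5]. y[0] = 4×2 + 2×2 + 4×3 + 2×3 + 1×1 = 31; y[1] = 4×1 + 2×2 + 4×2 + 2×3 + 1×3 = 25; y[2] = 4×3 + 2×1 + 4×2 + 2×2 + 1×3 = 29; y[3] = 4×3 + 2×3 + 4×1 + 2×2 + 1×2 = 28; y[4] = 4×2 + 2×3 + 4×3 + 2×1 + 1×2 = 30. Result: [31, 25, 29, 28, 30]

[31, 25, 29, 28, 30]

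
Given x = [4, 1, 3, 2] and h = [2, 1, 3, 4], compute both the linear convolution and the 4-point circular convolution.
Linear: y_lin[0] = 4×2 = 8; y_lin[1] = 4×1 + 1×2 = 6; y_lin[2] = 4×3 + 1×1 + 3×2 = 19; y_lin[3] = 4×4 + 1×3 + 3×1 + 2×2 = 26; y_lin[4] = 1×4 + 3×3 + 2×1 = 15; y_lin[5] = 3×4 + 2×3 = 18; y_lin[6] = 2×4 = 8 → [8, 6, 19, 26, 15, 18, 8]. Circular (length 4): y[0] = 4×2 + 1×4 + 3×3 + 2×1 = 23; y[1] = 4×1 + 1×2 + 3×4 + 2×3 = 24; y[2] = 4×3 + 1×1 + 3×2 + 2×4 = 27; y[3] = 4×4 + 1×3 + 3×1 + 2×2 = 26 → [23, 24, 27, 26]

Linear: [8, 6, 19, 26, 15, 18, 8], Circular: [23, 24, 27, 26]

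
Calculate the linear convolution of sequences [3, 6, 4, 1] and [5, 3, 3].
y[0] = 3×5 = 15; y[1] = 3×3 + 6×5 = 39; y[2] = 3×3 + 6×3 + 4×5 = 47; y[3] = 6×3 + 4×3 + 1×5 = 35; y[4] = 4×3 + 1×3 = 15; y[5] = 1×3 = 3

[15, 39, 47, 35, 15, 3]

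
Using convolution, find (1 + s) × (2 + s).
Ascending coefficients: a = [1, 1], b = [2, 1]. c[0] = 1×2 = 2; c[1] = 1×1 + 1×2 = 3; c[2] = 1×1 = 1. Result coefficients: [2, 3, 1] → 2 + 3s + s^2

2 + 3s + s^2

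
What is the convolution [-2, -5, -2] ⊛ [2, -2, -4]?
y[0] = -2×2 = -4; y[1] = -2×-2 + -5×2 = -6; y[2] = -2×-4 + -5×-2 + -2×2 = 14; y[3] = -5×-4 + -2×-2 = 24; y[4] = -2×-4 = 8

[-4, -6, 14, 24, 8]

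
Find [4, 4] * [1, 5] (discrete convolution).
y[0] = 4×1 = 4; y[1] = 4×5 + 4×1 = 24; y[2] = 4×5 = 20

[4, 24, 20]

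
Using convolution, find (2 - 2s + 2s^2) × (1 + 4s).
Ascending coefficients: a = [2, -2, 2], b = [1, 4]. c[0] = 2×1 = 2; c[1] = 2×4 + -2×1 = 6; c[2] = -2×4 + 2×1 = -6; c[3] = 2×4 = 8. Result coefficients: [2, 6, -6, 8] → 2 + 6s - 6s^2 + 8s^3

2 + 6s - 6s^2 + 8s^3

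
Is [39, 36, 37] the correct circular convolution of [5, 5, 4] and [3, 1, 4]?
Recompute circular convolution of [5, 5, 4] and [3, 1, 4]: y[0] = 5×3 + 5×4 + 4×1 = 39; y[1] = 5×1 + 5×3 + 4×4 = 36; y[2] = 5×4 + 5×1 + 4×3 = 37 → [39, 36, 37]. Given [39, 36, 37] matches, so answer: Yes

Yes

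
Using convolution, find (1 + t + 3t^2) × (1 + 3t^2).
Ascending coefficients: a = [1, 1, 3], b = [1, 0, 3]. c[0] = 1×1 = 1; c[1] = 1×0 + 1×1 = 1; c[2] = 1×3 + 1×0 + 3×1 = 6; c[3] = 1×3 + 3×0 = 3; c[4] = 3×3 = 9. Result coefficients: [1, 1, 6, 3, 9] → 1 + t + 6t^2 + 3t^3 + 9t^4

1 + t + 6t^2 + 3t^3 + 9t^4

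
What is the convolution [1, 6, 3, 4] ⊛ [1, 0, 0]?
y[0] = 1×1 = 1; y[1] = 1×0 + 6×1 = 6; y[2] = 1×0 + 6×0 + 3×1 = 3; y[3] = 6×0 + 3×0 + 4×1 = 4; y[4] = 3×0 + 4×0 = 0; y[5] = 4×0 = 0

[1, 6, 3, 4, 0, 0]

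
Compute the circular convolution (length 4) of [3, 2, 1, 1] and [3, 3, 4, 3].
Use y[k] = Σ_j a[j]·b[(k-j) mod 4]. y[0] = 3×3 + 2×3 + 1×4 + 1×3 = 22; y[1] = 3×3 + 2×3 + 1×3 + 1×4 = 22; y[2] = 3×4 + 2×3 + 1×3 + 1×3 = 24; y[3] = 3×3 + 2×4 + 1×3 + 1×3 = 23. Result: [22, 22, 24, 23]

[22, 22, 24, 23]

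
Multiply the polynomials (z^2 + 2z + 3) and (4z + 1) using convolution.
Ascending coefficients: a = [3, 2, 1], b = [1, 4]. c[0] = 3×1 = 3; c[1] = 3×4 + 2×1 = 14; c[2] = 2×4 + 1×1 = 9; c[3] = 1×4 = 4. Result coefficients: [3, 14, 9, 4] → 4z^3 + 9z^2 + 14z + 3

4z^3 + 9z^2 + 14z + 3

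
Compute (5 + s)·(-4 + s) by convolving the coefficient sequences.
Ascending coefficients: a = [5, 1], b = [-4, 1]. c[0] = 5×-4 = -20; c[1] = 5×1 + 1×-4 = 1; c[2] = 1×1 = 1. Result coefficients: [-20, 1, 1] → -20 + s + s^2

-20 + s + s^2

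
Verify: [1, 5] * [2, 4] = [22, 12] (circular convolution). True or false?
Recompute circular convolution of [1, 5] and [2, 4]: y[0] = 1×2 + 5×4 = 22; y[1] = 1×4 + 5×2 = 14 → [22, 14]. Compare to given [22, 12]: they differ at index 1: given 12, correct 14, so answer: No

No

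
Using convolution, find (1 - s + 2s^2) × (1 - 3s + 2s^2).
Ascending coefficients: a = [1, -1, 2], b = [1, -3, 2]. c[0] = 1×1 = 1; c[1] = 1×-3 + -1×1 = -4; c[2] = 1×2 + -1×-3 + 2×1 = 7; c[3] = -1×2 + 2×-3 = -8; c[4] = 2×2 = 4. Result coefficients: [1, -4, 7, -8, 4] → 1 - 4s + 7s^2 - 8s^3 + 4s^4

1 - 4s + 7s^2 - 8s^3 + 4s^4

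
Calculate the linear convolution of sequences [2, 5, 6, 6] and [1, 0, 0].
y[0] = 2×1 = 2; y[1] = 2×0 + 5×1 = 5; y[2] = 2×0 + 5×0 + 6×1 = 6; y[3] = 5×0 + 6×0 + 6×1 = 6; y[4] = 6×0 + 6×0 = 0; y[5] = 6×0 = 0

[2, 5, 6, 6, 0, 0]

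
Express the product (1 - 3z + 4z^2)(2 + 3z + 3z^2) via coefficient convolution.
Ascending coefficients: a = [1, -3, 4], b = [2, 3, 3]. c[0] = 1×2 = 2; c[1] = 1×3 + -3×2 = -3; c[2] = 1×3 + -3×3 + 4×2 = 2; c[3] = -3×3 + 4×3 = 3; c[4] = 4×3 = 12. Result coefficients: [2, -3, 2, 3, 12] → 2 - 3z + 2z^2 + 3z^3 + 12z^4

2 - 3z + 2z^2 + 3z^3 + 12z^4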